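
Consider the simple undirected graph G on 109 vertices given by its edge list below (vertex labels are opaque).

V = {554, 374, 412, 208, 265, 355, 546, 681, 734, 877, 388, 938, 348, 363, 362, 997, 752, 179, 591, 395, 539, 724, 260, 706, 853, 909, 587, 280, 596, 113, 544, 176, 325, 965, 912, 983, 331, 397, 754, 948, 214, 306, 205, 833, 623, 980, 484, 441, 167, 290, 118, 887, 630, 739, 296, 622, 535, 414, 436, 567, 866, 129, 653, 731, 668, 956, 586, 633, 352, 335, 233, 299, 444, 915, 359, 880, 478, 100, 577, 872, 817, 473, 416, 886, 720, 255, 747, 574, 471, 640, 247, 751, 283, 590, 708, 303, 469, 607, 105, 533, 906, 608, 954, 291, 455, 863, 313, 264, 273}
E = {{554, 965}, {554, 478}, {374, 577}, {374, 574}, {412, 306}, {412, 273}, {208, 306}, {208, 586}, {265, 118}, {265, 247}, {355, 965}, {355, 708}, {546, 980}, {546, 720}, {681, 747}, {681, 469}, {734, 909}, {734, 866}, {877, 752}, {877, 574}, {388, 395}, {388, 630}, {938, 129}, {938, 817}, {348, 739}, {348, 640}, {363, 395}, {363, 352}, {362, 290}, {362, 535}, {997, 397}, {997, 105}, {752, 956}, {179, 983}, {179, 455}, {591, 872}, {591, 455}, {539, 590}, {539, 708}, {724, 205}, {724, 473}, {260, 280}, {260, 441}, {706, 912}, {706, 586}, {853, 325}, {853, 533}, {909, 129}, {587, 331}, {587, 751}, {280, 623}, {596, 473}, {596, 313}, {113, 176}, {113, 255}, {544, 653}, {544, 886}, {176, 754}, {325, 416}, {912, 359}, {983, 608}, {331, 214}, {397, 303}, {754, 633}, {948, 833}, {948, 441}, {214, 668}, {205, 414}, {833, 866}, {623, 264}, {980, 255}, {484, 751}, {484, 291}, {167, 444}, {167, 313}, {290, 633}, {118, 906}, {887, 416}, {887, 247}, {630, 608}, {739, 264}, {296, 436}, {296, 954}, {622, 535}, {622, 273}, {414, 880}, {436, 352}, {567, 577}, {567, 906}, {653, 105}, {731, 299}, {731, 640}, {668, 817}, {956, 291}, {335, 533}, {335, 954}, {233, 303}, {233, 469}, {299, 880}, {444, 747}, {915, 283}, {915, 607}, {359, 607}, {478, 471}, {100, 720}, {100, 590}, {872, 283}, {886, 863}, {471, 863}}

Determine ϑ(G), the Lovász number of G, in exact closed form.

109*cos(pi/109)/(cos(pi/109) + 1)

Vertex 313 has 2 neighbors: 596, 167.
Vertex 872 has 2 neighbors: 591, 283.
Vertex 912 has 2 neighbors: 706, 359.
Vertex 956 has 2 neighbors: 752, 291.
deg(v) = 2 for all v (|V|=109); the odd cycle C_{109}.
spec(A) ≈ [2.0, 1.9967, 1.9867, 1.9702, 1.9471, 1.9175, 1.8816, 1.8394, 1.7911, 1.7368, 1.6768, 1.6112, 1.5403, 1.4642, 1.3833, 1.2978, 1.208, 1.1141, 1.0166, 0.9157, 0.8117, 0.7051, 0.5961, 0.4851, 0.3725, 0.2587, 0.144, 0.0288, -0.0864, -0.2014, -0.3157, -0.429, -0.5408, -0.6508, -0.7587, -0.8641, -0.9665, -1.0658, -1.1615, -1.2534, -1.3411, -1.4244, -1.5029, -1.5764, -1.6447, -1.7075, -1.7647, -1.816, -1.8612, -1.9003, -1.9331, -1.9594, -1.9793, -1.9925, -1.9992] (distinct, 4 d.p.).
Lovász: ϑ = −109(-2*cos(pi/109))/(2+-(-1)*2*cos(pi/109)) = 109*cos(pi/109)/(cos(pi/109) + 1).
ϑ(G) ≈ 54.4886801.
Sandwich: α(G)=54 ≤ ϑ(G)=109*cos(pi/109)/(cos(pi/109) + 1) ≤ χ(Ḡ)=55 (both strict).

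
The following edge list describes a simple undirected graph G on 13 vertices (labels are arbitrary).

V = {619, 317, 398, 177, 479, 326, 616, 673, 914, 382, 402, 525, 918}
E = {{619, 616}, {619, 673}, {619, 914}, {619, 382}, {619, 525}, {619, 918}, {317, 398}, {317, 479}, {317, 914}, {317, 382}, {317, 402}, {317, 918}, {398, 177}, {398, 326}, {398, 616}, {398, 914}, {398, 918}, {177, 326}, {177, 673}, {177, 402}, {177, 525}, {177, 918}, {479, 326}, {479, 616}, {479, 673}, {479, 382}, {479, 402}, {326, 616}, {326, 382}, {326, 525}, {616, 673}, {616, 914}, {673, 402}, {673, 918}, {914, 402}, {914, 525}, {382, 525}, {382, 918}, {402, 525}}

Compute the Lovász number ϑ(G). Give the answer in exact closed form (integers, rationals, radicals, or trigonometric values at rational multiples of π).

sqrt(13)

Vertex 673 has 6 neighbors: 619, 177, 479, 616, 402, 918.
Vertex 398 has 6 neighbors: 317, 177, 326, 616, 914, 918.
Vertex 177 has 6 neighbors: 398, 326, 673, 402, 525, 918.
Vertex 326 has 6 neighbors: 398, 177, 479, 616, 382, 525.
Every vertex has degree 6 (N=13); strongly regular (13,6,2,3).
spec(A) ≈ [6.0, 1.302776, -2.302776] (distinct, 6 d.p.).
ϑ = −N·λ_min/(λ_max−λ_min) = −13·(-sqrt(13)/2 - 1/2)/(6−(-sqrt(13)/2 - 1/2)) = sqrt(13).
Numerically 3.6055513.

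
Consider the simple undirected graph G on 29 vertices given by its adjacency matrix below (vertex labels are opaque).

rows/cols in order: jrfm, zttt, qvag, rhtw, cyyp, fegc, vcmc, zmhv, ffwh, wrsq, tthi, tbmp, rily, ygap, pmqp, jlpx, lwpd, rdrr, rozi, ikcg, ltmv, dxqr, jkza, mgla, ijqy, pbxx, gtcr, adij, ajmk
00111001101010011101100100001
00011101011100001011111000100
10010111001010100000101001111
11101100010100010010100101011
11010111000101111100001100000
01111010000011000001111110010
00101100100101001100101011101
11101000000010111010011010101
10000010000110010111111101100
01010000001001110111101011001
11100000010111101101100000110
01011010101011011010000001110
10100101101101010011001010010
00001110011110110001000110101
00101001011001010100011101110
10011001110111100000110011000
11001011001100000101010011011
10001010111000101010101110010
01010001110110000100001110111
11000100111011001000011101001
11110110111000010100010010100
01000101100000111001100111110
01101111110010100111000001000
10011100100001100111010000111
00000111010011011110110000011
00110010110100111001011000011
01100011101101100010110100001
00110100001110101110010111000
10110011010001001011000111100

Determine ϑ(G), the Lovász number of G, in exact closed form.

Vertex ygap has 14 neighbors: cyyp, fegc, vcmc, wrsq, tthi, tbmp, rily, pmqp, jlpx, ikcg, mgla, ijqy, gtcr, ajmk.
deg(jkza) = 14; N(jkza) = {zttt, qvag, cyyp, fegc, vcmc, zmhv, ffwh, wrsq, rily, pmqp, rdrr, rozi, ikcg, pbxx}.
deg(rily) = 14; N(rily) = {jrfm, qvag, fegc, zmhv, ffwh, tthi, tbmp, ygap, jlpx, rozi, ikcg, jkza, ijqy, adij}.
Vertex rhtw has 14 neighbors: jrfm, zttt, qvag, cyyp, fegc, wrsq, tbmp, jlpx, rozi, ltmv, mgla, pbxx, adij, ajmk.
29-vertex 14-regular graph: strongly regular (29,14,6,7).
The 3 distinct eigenvalues: [14.0, 2.193, -3.193].
Lovász: ϑ = −29(-sqrt(29)/2 - 1/2)/(14+-(-sqrt(29)/2 - 1/2)) = sqrt(29).
= 5.385164807… (decimal).

sqrt(29)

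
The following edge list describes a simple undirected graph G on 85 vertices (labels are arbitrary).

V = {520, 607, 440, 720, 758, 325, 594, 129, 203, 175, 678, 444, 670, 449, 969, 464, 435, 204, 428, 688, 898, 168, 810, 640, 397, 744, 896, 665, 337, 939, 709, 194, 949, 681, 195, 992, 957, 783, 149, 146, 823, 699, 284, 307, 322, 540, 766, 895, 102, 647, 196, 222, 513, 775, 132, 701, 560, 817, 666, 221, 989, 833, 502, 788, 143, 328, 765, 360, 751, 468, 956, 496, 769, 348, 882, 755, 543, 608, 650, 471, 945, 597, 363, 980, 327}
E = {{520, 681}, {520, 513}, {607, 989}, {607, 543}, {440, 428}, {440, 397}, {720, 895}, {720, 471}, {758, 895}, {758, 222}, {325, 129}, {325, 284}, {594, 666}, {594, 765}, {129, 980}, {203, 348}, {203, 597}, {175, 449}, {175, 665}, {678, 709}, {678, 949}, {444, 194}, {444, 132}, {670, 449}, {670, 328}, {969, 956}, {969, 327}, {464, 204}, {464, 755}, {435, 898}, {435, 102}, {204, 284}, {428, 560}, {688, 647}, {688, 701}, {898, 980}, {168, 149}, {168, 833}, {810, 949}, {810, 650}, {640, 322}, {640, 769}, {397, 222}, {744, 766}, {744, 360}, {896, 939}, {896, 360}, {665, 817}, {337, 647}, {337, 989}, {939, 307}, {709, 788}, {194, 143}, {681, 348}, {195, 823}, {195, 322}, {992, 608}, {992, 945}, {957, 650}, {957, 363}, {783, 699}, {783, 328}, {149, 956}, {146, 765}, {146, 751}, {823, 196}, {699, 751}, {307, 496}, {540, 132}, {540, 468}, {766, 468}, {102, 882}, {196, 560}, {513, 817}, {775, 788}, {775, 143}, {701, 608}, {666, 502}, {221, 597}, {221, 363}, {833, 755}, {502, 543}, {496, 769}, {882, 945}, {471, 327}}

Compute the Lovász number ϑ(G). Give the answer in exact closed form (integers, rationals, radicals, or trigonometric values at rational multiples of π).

deg(129) = 2; N(129) = {325, 980}.
deg(520) = 2; N(520) = {681, 513}.
N(204) = {464, 284}, |N(204)| = 2.
deg(765) = 2; N(765) = {594, 146}.
G on 85 vertices is 2-regular; this is C_{85}, the 85-cycle.
spec(A) ≈ [2.0, 1.99454, 1.97818, 1.95102, 1.91321, 1.86494, 1.80649, 1.73818, 1.66037, 1.57349, 1.47802, 1.37447, 1.26342, 1.14547, 1.02126, 0.89148, 0.75682, 0.61803, 0.47587, 0.33111, 0.18454, 0.03696, -0.11082, -0.258, -0.40376, -0.54733, -0.6879, -0.82471, -0.95702, -1.08411, -1.20527, -1.31985, -1.42722, -1.5268, -1.61803, -1.70043, -1.77355, -1.83697, -1.89037, -1.93344, -1.96595, -1.98772, -1.99863] (distinct, 5 d.p.).
λ_max=2, λ_min=-2*cos(pi/85); ϑ = −85·λ_min/(λ_max−λ_min) = 85*cos(pi/85)/(cos(pi/85) + 1).
ϑ(G) ≈ 42.48548.
Lovász sandwich 42 ≤ 85*cos(pi/85)/(cos(pi/85) + 1) ≤ 43: both strict.

85*cos(pi/85)/(cos(pi/85) + 1)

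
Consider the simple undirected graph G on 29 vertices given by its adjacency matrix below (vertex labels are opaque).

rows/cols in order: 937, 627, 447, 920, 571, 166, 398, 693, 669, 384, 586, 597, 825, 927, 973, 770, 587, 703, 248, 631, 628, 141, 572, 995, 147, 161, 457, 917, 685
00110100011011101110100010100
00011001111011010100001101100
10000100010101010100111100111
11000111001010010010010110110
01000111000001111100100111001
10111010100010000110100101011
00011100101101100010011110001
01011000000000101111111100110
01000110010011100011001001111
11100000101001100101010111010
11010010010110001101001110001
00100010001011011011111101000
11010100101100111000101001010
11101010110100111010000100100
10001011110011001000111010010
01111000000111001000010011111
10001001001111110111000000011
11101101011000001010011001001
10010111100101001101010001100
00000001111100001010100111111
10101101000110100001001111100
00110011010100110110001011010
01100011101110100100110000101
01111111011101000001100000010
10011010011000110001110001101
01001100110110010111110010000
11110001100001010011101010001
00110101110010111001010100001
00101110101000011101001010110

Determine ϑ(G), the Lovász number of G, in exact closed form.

sqrt(29)

N(628) = {937, 447, 571, 166, 693, 597, 825, 973, 631, 572, 995, 147, 161, 457}, |N(628)| = 14.
N(770) = {627, 447, 920, 571, 597, 825, 927, 587, 141, 147, 161, 457, 917, 685}, |N(770)| = 14.
Vertex 685 has 14 neighbors: 447, 571, 166, 398, 669, 586, 770, 587, 703, 631, 572, 147, 457, 917.
deg(631) = 14; N(631) = {693, 669, 384, 586, 597, 587, 248, 628, 995, 147, 161, 457, 917, 685}.
29-vertex 14-regular graph: SR(29,14,6,7) — a Paley graph.
Distinct eigenvalues (to 4 d.p.): [14.0, 2.1926, -3.1926].
Lovász (edge-transitive): ϑ = −29·(-sqrt(29)/2 - 1/2)/((14)−(-sqrt(29)/2 - 1/2)) = sqrt(29).
ϑ(G) ≈ 5.385165.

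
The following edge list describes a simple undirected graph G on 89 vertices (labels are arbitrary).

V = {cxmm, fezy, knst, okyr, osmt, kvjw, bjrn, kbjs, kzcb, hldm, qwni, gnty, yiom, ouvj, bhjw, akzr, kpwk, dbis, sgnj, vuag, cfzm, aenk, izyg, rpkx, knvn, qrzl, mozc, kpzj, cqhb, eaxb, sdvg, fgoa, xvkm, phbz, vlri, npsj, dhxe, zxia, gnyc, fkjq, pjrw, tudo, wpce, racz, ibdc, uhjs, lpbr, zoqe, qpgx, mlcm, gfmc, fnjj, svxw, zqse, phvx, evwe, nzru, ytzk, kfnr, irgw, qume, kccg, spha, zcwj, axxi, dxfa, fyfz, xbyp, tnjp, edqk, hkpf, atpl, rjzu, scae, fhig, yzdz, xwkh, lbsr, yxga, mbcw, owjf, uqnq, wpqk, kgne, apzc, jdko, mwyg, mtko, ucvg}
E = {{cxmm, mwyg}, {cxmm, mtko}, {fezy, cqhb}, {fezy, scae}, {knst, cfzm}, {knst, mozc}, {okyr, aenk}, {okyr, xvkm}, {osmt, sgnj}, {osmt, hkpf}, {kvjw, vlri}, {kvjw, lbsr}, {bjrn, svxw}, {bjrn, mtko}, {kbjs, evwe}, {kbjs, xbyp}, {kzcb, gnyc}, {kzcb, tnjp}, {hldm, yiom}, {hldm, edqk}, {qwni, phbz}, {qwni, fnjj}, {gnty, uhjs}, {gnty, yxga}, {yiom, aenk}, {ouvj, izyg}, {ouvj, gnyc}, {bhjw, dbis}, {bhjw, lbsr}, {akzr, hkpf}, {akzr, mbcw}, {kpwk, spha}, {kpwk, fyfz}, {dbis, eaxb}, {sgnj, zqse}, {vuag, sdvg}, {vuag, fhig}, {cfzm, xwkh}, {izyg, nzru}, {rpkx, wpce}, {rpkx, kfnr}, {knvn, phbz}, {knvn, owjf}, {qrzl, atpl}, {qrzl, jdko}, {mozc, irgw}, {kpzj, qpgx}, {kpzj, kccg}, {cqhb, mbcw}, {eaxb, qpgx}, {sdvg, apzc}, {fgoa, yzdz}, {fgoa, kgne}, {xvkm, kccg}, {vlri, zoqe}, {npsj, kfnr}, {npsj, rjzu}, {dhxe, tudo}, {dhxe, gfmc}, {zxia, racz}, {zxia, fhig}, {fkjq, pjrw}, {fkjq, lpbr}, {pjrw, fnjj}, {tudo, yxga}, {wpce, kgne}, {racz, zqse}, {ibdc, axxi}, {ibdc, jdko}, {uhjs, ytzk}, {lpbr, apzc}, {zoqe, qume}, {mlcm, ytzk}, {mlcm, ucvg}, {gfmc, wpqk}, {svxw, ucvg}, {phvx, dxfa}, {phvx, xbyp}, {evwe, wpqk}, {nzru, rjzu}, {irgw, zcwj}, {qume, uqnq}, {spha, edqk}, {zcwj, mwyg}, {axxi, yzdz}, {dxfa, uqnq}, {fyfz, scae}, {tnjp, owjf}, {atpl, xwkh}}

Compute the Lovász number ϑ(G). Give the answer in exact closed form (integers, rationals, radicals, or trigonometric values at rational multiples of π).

89*cos(pi/89)/(cos(pi/89) + 1)

Vertex dhxe has 2 neighbors: tudo, gfmc.
deg(owjf) = 2; N(owjf) = {knvn, tnjp}.
deg(axxi) = 2; N(axxi) = {ibdc, yzdz}.
N(pjrw) = {fkjq, fnjj}, |N(pjrw)| = 2.
Every vertex has degree 2 (N=89); connected 2-regular on 89 ⇒ C_{89}.
Distinct eigenvalues (to 6 d.p.): [2.0, 1.995018, 1.980097, 1.955311, 1.920784, 1.876688, 1.823242, 1.760713, 1.689412, 1.609694, 1.521958, 1.426638, 1.324212, 1.215188, 1.10011, 0.979551, 0.854113, 0.724419, 0.591116, 0.454869, 0.316355, 0.176265, 0.035297, -0.105847, -0.246463, -0.385852, -0.523319, -0.658178, -0.789758, -0.917404, -1.040479, -1.158371, -1.270491, -1.376282, -1.475217, -1.566802, -1.650581, -1.726138, -1.793094, -1.851118, -1.89992, -1.939256, -1.968931, -1.988796, -1.998754].
λ_max=2, λ_min=-2*cos(pi/89); ϑ = −89·λ_min/(λ_max−λ_min) = 89*cos(pi/89)/(cos(pi/89) + 1).
= 44.4861… (decimal).
44 ≤ 89*cos(pi/89)/(cos(pi/89) + 1) ≤ 45: both strict.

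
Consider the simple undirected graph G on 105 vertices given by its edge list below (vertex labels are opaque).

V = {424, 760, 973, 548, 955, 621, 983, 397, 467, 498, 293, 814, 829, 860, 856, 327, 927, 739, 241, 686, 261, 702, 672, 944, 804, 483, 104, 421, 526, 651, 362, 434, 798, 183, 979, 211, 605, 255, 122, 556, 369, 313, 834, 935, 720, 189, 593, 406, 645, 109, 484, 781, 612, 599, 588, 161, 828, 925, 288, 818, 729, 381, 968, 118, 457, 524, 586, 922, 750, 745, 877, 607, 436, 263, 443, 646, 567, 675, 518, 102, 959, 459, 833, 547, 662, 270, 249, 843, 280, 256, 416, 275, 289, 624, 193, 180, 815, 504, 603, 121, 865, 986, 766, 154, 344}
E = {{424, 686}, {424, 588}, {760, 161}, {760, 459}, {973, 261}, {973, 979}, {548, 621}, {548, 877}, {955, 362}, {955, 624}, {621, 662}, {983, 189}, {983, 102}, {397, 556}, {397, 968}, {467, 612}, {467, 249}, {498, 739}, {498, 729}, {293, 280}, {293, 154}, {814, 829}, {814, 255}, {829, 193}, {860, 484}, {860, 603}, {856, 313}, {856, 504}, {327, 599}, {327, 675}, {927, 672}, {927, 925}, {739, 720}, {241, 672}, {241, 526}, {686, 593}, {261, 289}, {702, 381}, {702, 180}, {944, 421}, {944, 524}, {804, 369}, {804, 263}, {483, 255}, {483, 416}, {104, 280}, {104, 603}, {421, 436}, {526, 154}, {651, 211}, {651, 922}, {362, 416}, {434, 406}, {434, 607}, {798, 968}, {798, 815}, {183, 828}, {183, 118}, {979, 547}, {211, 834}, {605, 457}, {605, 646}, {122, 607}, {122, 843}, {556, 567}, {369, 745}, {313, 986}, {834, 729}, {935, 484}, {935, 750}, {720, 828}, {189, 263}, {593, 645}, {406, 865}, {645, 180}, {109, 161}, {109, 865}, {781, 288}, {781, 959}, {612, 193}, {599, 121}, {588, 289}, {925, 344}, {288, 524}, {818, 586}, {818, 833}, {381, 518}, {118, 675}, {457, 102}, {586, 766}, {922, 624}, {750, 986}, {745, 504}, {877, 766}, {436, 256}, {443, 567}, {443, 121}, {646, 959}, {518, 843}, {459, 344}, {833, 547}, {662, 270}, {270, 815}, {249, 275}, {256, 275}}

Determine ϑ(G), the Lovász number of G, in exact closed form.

Vertex 646 has 2 neighbors: 605, 959.
N(968) = {397, 798}, |N(968)| = 2.
Vertex 547 has 2 neighbors: 979, 833.
Vertex 122 has 2 neighbors: 607, 843.
2-regular, N=105; connected 2-regular on 105 ⇒ C_{105}.
spec(A) ≈ [2.0, 1.99642, 1.985694, 1.967859, 1.94298, 1.911146, 1.87247, 1.827091, 1.775172, 1.716898, 1.652478, 1.582142, 1.506143, 1.424752, 1.338261, 1.24698, 1.151234, 1.051368, 0.947737, 0.840714, 0.730682, 0.618034, 0.503174, 0.386512, 0.268467, 0.14946, 0.029919, -0.08973, -0.209057, -0.327636, -0.445042, -0.560855, -0.67466, -0.78605, -0.894626, -1.0, -1.101794, -1.199644, -1.293199, -1.382125, -1.466104, -1.544834, -1.618034, -1.685442, -1.746816, -1.801938, -1.850609, -1.892655, -1.927926, -1.956295, -1.977662, -1.991949, -1.999105] (distinct, 6 d.p.).
With N=105: ϑ(G) = 105·(-(-1)*2*cos(pi/105))/(2−(-2*cos(pi/105))) = 105*cos(pi/105)/(cos(pi/105) + 1).
≈ 52.48824872 (to 8 d.p.).
Lovász sandwich 52 ≤ 105*cos(pi/105)/(cos(pi/105) + 1) ≤ 53: both strict.

105*cos(pi/105)/(cos(pi/105) + 1)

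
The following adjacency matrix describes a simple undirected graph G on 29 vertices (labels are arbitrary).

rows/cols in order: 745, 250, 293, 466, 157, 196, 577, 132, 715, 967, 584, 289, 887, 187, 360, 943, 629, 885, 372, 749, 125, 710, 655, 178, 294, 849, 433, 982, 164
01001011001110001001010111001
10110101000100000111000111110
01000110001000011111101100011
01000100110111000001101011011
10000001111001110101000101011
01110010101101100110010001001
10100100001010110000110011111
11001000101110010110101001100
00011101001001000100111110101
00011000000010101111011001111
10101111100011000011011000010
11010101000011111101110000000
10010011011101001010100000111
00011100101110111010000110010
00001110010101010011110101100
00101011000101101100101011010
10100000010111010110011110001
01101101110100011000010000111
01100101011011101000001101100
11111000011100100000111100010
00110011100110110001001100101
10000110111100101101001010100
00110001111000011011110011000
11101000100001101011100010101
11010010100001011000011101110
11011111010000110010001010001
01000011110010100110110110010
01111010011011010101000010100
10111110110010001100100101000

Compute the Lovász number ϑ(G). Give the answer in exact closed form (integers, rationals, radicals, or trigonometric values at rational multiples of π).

Vertex 885 has 14 neighbors: 250, 293, 157, 196, 132, 715, 967, 289, 943, 629, 710, 433, 982, 164.
N(466) = {250, 196, 715, 967, 289, 887, 187, 749, 125, 655, 294, 849, 982, 164}, |N(466)| = 14.
deg(187) = 14; N(187) = {466, 157, 196, 715, 584, 289, 887, 360, 943, 629, 372, 178, 294, 982}.
deg(629) = 14; N(629) = {745, 293, 967, 289, 887, 187, 943, 885, 372, 710, 655, 178, 294, 164}.
Regular of degree 14 on 29 vertices: Paley(29): SR with (k,λ,μ)=(14,6,7).
spec(A) ≈ [14.0, 2.193, -3.193] (distinct, 3 d.p.).
λ_max=14, λ_min=-sqrt(29)/2 - 1/2; ϑ = −29·λ_min/(λ_max−λ_min) = sqrt(29).
≈ 5.3851648 (to 7 d.p.).

sqrt(29)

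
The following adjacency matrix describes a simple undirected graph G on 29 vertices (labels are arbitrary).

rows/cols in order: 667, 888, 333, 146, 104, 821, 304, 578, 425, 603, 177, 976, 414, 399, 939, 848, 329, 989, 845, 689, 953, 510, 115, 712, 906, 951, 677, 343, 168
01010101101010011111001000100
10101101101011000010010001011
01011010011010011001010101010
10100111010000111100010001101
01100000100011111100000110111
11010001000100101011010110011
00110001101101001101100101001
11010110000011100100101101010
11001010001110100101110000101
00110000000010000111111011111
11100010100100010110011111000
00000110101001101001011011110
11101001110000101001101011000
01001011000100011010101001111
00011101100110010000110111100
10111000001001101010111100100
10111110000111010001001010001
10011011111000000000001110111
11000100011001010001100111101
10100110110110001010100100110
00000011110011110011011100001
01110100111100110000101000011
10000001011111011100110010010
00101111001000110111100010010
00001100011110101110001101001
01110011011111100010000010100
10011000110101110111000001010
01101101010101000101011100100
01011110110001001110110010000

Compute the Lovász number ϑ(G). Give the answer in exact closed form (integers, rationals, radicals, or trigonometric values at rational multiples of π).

deg(906) = 14; N(906) = {104, 821, 603, 177, 976, 414, 939, 329, 989, 845, 115, 712, 951, 168}.
Vertex 939 has 14 neighbors: 146, 104, 821, 578, 425, 976, 414, 848, 953, 510, 712, 906, 951, 677.
N(953) = {304, 578, 425, 603, 414, 399, 939, 848, 845, 689, 510, 115, 712, 168}, |N(953)| = 14.
Vertex 603 has 14 neighbors: 333, 146, 414, 989, 845, 689, 953, 510, 115, 906, 951, 677, 343, 168.
deg(v) = 14 for all v (|V|=29); SR(29,14,6,7) — a Paley graph.
A has 3 distinct eigenvalues ≈ [14.0, 2.193, -3.193].
λ_max=14, λ_min=-sqrt(29)/2 - 1/2; ϑ = −29·λ_min/(λ_max−λ_min) = sqrt(29).
= 5.385165… (decimal).

sqrt(29)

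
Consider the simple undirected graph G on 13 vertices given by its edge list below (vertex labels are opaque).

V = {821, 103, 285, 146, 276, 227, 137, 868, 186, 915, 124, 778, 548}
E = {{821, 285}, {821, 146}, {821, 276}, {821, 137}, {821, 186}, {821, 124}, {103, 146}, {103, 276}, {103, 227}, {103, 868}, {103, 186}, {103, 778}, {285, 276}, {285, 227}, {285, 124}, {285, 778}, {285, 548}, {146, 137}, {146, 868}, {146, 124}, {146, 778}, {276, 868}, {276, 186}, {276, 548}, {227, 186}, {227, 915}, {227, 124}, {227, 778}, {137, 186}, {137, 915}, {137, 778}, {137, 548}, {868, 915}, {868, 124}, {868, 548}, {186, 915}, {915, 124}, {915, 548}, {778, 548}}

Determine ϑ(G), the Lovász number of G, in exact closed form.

sqrt(13)

N(285) = {821, 276, 227, 124, 778, 548}, |N(285)| = 6.
Vertex 778 has 6 neighbors: 103, 285, 146, 227, 137, 548.
N(137) = {821, 146, 186, 915, 778, 548}, |N(137)| = 6.
deg(548) = 6; N(548) = {285, 276, 137, 868, 915, 778}.
6-regular, N=13; SR(13,6,2,3) — a Paley graph.
spec(A) ≈ [6.0, 1.30278, -2.30278] (distinct, 5 d.p.).
λ_max=6, λ_min=-sqrt(13)/2 - 1/2; ϑ = −13·λ_min/(λ_max−λ_min) = sqrt(13).
Numerically 3.6055513.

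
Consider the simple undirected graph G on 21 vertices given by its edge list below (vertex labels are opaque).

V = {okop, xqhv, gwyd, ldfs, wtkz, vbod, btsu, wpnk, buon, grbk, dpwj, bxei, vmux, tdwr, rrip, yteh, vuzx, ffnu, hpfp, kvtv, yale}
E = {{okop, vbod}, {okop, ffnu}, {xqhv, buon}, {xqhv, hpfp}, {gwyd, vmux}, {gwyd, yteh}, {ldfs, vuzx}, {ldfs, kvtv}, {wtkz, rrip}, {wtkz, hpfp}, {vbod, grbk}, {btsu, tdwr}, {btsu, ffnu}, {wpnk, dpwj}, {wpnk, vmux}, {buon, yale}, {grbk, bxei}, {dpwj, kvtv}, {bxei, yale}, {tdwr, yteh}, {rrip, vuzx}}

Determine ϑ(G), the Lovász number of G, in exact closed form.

21*cos(pi/21)/(cos(pi/21) + 1)

deg(ldfs) = 2; N(ldfs) = {vuzx, kvtv}.
N(rrip) = {wtkz, vuzx}, |N(rrip)| = 2.
N(tdwr) = {btsu, yteh}, |N(tdwr)| = 2.
N(vuzx) = {ldfs, rrip}, |N(vuzx)| = 2.
Regular of degree 2 on 21 vertices: connected 2-regular on 21 ⇒ C_{21}.
The 11 distinct eigenvalues: [2.0, 1.911146, 1.652478, 1.24698, 0.730682, 0.14946, -0.445042, -1.0, -1.466104, -1.801938, -1.977662].
ϑ = −N·λ_min/(λ_max−λ_min) = −21·(-2*cos(pi/21))/(2−(-2*cos(pi/21))) = 21*cos(pi/21)/(cos(pi/21) + 1).
= 10.441032529… (decimal).
Check 10 ≤ 21*cos(pi/21)/(cos(pi/21) + 1) ≤ 11: both strict.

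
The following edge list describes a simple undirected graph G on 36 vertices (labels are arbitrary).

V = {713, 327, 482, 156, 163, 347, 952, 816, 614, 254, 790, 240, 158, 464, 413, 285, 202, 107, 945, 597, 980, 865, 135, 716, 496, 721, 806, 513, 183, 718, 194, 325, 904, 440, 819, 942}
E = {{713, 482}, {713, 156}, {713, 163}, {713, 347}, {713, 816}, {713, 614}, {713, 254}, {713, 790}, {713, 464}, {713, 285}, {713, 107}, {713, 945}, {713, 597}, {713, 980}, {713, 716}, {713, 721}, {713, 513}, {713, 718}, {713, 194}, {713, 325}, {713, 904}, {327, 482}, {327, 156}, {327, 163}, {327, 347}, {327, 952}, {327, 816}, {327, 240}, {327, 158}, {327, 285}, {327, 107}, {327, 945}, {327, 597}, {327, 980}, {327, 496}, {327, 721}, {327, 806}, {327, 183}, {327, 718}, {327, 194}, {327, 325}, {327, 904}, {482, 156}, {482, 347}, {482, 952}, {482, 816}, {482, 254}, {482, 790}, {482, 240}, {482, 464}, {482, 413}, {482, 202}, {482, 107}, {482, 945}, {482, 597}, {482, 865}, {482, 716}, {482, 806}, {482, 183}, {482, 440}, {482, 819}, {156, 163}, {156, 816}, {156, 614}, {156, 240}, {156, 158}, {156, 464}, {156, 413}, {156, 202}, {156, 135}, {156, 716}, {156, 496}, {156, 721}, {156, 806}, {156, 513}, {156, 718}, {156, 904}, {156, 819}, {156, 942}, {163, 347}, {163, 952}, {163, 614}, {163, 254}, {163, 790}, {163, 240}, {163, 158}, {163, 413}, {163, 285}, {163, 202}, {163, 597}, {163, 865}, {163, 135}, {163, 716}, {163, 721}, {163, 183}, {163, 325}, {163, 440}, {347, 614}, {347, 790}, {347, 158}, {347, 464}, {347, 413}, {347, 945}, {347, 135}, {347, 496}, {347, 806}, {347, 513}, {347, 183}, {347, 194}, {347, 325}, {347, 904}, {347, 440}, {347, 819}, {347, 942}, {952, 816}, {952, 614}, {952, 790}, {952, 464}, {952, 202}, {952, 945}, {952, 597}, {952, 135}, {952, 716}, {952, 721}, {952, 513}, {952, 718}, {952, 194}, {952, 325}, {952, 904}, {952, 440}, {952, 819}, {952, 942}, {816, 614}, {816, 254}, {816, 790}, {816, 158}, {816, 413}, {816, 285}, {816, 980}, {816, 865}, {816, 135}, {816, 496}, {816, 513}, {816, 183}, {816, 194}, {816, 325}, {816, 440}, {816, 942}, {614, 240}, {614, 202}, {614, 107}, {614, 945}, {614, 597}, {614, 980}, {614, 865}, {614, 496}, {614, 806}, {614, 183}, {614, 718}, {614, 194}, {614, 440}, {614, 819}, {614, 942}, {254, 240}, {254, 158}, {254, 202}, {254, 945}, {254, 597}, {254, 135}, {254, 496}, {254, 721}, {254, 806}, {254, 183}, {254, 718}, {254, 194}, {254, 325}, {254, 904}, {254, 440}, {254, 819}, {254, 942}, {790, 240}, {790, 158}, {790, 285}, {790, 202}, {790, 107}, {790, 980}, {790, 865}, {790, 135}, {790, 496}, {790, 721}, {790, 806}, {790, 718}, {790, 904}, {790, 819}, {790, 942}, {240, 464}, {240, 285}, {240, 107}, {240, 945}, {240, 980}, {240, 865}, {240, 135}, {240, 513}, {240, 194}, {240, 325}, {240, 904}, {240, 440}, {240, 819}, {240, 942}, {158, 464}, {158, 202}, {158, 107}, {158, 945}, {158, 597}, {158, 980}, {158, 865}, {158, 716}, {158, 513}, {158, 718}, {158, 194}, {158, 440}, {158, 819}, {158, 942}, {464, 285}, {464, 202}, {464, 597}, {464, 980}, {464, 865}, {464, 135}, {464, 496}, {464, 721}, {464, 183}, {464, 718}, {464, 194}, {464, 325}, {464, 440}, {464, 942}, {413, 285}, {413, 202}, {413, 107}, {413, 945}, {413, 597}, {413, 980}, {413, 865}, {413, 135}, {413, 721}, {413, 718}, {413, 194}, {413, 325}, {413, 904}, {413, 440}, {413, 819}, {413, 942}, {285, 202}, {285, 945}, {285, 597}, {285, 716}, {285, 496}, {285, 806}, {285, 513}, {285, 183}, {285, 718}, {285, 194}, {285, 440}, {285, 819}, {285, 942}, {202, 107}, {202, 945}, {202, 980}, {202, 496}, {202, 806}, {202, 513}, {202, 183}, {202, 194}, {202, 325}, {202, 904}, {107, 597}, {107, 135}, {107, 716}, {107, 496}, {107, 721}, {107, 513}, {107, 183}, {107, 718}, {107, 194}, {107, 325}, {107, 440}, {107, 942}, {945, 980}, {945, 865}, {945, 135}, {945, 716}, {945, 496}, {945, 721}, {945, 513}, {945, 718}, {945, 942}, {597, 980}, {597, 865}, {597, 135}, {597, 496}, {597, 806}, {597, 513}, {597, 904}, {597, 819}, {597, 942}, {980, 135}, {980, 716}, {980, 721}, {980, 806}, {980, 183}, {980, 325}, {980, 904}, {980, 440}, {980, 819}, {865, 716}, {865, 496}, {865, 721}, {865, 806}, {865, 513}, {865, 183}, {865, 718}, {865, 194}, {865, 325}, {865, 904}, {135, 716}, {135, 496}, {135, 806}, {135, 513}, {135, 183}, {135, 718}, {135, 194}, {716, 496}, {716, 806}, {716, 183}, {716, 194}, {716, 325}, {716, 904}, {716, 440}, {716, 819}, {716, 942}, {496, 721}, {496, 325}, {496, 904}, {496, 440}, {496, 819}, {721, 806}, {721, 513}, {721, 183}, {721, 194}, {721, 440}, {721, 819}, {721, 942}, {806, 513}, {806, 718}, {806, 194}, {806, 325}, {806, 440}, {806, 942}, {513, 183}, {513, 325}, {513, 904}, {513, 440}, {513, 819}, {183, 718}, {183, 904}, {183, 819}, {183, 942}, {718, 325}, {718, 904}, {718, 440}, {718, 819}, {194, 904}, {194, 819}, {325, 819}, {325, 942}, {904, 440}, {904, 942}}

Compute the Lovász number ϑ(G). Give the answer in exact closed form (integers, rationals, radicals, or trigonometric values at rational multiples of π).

N(496) = {327, 156, 347, 816, 614, 254, 790, 464, 285, 202, 107, 945, 597, 865, 135, 716, 721, 325, 904, 440, 819}, |N(496)| = 21.
N(440) = {482, 163, 347, 952, 816, 614, 254, 240, 158, 464, 413, 285, 107, 980, 716, 496, 721, 806, 513, 718, 904}, |N(440)| = 21.
deg(721) = 21; N(721) = {713, 327, 156, 163, 952, 254, 790, 464, 413, 107, 945, 980, 865, 496, 806, 513, 183, 194, 440, 819, 942}.
deg(980) = 21; N(980) = {713, 327, 816, 614, 790, 240, 158, 464, 413, 202, 945, 597, 135, 716, 721, 806, 183, 325, 904, 440, 819}.
deg(v) = 21 for all v (|V|=36); this is K(9,2), the Kneser graph.
Distinct eigenvalues (to 3 d.p.): [21.0, 1.0, -6.0].
Lovász: ϑ = −36(-6)/(21+-1*(-6)) = 8.
Numerically 8.00000000.

8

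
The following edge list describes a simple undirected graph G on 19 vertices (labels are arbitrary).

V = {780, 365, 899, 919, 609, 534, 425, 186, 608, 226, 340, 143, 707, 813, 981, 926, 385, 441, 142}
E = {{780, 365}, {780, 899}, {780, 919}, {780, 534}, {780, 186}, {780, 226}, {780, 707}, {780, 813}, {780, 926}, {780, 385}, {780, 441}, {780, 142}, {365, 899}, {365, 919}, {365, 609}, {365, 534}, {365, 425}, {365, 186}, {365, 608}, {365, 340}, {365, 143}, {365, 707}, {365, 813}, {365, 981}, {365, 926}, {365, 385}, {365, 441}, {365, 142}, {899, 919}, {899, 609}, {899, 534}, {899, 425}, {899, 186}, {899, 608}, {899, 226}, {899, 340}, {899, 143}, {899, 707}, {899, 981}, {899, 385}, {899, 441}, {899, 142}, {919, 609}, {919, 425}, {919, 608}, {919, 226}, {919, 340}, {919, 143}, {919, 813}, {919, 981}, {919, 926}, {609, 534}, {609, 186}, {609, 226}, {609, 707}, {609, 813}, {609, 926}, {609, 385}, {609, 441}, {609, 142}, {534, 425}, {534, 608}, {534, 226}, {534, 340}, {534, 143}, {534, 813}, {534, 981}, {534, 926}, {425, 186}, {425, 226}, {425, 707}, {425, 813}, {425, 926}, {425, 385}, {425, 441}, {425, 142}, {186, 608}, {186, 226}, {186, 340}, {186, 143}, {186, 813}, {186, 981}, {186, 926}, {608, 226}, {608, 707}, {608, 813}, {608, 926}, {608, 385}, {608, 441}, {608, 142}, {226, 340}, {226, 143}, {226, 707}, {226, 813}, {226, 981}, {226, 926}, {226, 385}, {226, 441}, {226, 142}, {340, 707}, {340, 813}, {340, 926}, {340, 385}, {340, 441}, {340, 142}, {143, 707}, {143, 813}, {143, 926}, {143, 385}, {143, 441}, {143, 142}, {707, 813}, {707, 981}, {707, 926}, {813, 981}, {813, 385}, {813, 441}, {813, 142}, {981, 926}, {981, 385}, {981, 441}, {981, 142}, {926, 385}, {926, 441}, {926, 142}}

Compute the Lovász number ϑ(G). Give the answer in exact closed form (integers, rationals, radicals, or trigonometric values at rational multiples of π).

N(365) = {780, 899, 919, 609, 534, 425, 186, 608, 340, 143, 707, 813, 981, 926, 385, 441, 142}, |N(365)| = 17.
Vertex 142 has 12 neighbors: 780, 365, 899, 609, 425, 608, 226, 340, 143, 813, 981, 926.
Vertex 919 has 12 neighbors: 780, 365, 899, 609, 425, 608, 226, 340, 143, 813, 981, 926.
Vertex 534 has 12 neighbors: 780, 365, 899, 609, 425, 608, 226, 340, 143, 813, 981, 926.
K_{7,7,3,2} (perfect); ϑ(G) = α(G) = max{7,7,3,2} = 7.
ϑ(G) ≈ 7.00000.
Check 7 ≤ 7 ≤ 7: collapsed.

7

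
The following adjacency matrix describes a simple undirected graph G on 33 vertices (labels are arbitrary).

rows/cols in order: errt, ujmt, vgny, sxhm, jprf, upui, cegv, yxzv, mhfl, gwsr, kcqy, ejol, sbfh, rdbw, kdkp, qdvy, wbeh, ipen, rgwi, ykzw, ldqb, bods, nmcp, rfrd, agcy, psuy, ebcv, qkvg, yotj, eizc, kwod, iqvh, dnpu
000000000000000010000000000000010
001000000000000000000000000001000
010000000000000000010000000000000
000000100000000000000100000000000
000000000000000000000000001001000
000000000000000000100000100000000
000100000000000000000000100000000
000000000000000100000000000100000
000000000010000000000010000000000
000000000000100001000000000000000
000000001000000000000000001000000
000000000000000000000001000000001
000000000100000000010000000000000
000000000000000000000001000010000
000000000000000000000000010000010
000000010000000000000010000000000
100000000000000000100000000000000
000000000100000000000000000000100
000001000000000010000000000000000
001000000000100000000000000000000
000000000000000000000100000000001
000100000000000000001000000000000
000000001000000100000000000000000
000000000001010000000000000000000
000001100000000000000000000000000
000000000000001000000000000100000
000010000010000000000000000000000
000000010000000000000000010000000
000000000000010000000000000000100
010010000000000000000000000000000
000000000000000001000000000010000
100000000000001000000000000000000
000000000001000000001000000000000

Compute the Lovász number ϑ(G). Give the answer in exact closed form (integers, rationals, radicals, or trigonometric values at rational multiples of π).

deg(yotj) = 2; N(yotj) = {rdbw, kwod}.
Vertex rfrd has 2 neighbors: ejol, rdbw.
deg(errt) = 2; N(errt) = {wbeh, iqvh}.
deg(rdbw) = 2; N(rdbw) = {rfrd, yotj}.
G on 33 vertices is 2-regular; connected 2-regular on 33 ⇒ C_{33}.
A has 17 distinct eigenvalues ≈ [2.0, 1.96386, 1.85674, 1.68251, 1.44747, 1.16011, 0.83083, 0.47152, 0.09516, -0.28463, -0.65414, -1.0, -1.30972, -1.57211, -1.77767, -1.91899, -1.99094].
−33·(-2*cos(pi/33)) / ((2)−(-2*cos(pi/33))) = 33*cos(pi/33)/(cos(pi/33) + 1) = ϑ(G).
= 16.46256… (decimal).
Sandwich: α(G)=16 ≤ ϑ(G)=33*cos(pi/33)/(cos(pi/33) + 1) ≤ χ(Ḡ)=17 (both strict).

33*cos(pi/33)/(cos(pi/33) + 1)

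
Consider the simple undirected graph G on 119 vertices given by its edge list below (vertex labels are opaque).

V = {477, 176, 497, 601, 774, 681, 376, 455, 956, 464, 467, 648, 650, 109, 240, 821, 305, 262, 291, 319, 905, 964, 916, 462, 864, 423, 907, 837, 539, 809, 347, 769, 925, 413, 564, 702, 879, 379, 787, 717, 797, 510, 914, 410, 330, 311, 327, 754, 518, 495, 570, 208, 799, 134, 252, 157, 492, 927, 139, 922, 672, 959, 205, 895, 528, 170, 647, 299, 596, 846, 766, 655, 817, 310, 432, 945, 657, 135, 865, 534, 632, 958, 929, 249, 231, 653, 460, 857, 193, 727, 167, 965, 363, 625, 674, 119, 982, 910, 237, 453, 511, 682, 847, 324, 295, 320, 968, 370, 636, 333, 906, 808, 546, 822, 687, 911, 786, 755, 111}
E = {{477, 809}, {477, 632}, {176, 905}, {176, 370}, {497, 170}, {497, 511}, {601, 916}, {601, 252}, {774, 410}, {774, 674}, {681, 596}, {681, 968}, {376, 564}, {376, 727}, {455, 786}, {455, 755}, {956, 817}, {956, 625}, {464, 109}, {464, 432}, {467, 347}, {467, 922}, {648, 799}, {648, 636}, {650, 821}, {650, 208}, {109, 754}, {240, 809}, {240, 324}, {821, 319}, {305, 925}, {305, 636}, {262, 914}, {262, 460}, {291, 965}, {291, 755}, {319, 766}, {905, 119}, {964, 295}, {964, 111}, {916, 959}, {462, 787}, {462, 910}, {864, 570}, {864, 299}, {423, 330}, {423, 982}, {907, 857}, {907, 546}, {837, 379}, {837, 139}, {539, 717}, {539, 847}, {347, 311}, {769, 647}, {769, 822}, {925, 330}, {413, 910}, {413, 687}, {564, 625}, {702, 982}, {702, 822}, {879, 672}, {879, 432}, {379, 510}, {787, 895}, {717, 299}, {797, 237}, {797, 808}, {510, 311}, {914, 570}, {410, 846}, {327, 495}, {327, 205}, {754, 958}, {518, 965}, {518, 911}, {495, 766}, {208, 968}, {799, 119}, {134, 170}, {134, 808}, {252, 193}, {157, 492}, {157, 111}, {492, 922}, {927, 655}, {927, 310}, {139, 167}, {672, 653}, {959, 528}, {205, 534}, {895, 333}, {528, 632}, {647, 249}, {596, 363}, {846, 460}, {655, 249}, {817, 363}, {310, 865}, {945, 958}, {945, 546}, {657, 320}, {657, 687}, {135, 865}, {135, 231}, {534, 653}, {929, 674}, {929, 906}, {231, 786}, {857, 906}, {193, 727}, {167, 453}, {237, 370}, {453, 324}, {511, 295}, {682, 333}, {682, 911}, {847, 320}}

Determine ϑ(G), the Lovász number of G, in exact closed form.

119*cos(pi/119)/(cos(pi/119) + 1)

N(157) = {492, 111}, |N(157)| = 2.
deg(916) = 2; N(916) = {601, 959}.
deg(687) = 2; N(687) = {413, 657}.
deg(636) = 2; N(636) = {648, 305}.
2-regular, N=119; the odd cycle C_{119}.
Distinct eigenvalues (to 4 d.p.): [2.0, 1.9972, 1.9889, 1.975, 1.9556, 1.9307, 1.9005, 1.8649, 1.8242, 1.7784, 1.7276, 1.672, 1.6118, 1.5471, 1.478, 1.4048, 1.3278, 1.247, 1.1627, 1.0752, 0.9847, 0.8915, 0.7957, 0.6978, 0.5979, 0.4964, 0.3934, 0.2894, 0.1845, 0.0792, -0.0264, -0.1319, -0.237, -0.3415, -0.445, -0.5473, -0.6481, -0.747, -0.8439, -0.9384, -1.0303, -1.1194, -1.2053, -1.2878, -1.3668, -1.4419, -1.5131, -1.58, -1.6425, -1.7004, -1.7536, -1.8019, -1.8452, -1.8834, -1.9163, -1.9438, -1.9659, -1.9826, -1.9937, -1.9993].
Lovász (edge-transitive): ϑ = −119·(-2*cos(pi/119))/((2)−(-2*cos(pi/119))) = 119*cos(pi/119)/(cos(pi/119) + 1).
= 59.4896316… (decimal).
Lovász sandwich 59 ≤ 119*cos(pi/119)/(cos(pi/119) + 1) ≤ 60: both strict.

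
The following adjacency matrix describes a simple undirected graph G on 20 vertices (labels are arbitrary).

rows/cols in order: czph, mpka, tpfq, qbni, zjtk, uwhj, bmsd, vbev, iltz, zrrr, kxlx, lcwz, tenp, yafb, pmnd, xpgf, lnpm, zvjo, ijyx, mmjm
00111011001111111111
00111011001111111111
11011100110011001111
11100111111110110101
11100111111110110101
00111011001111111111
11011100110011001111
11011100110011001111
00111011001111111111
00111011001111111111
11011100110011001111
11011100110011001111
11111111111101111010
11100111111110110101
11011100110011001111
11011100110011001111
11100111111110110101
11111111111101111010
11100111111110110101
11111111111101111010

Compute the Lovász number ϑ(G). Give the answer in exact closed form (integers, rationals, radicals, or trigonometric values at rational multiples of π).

Vertex lcwz has 13 neighbors: czph, mpka, qbni, zjtk, uwhj, iltz, zrrr, tenp, yafb, lnpm, zvjo, ijyx, mmjm.
deg(pmnd) = 13; N(pmnd) = {czph, mpka, qbni, zjtk, uwhj, iltz, zrrr, tenp, yafb, lnpm, zvjo, ijyx, mmjm}.
N(czph) = {tpfq, qbni, zjtk, bmsd, vbev, kxlx, lcwz, tenp, yafb, pmnd, xpgf, lnpm, zvjo, ijyx, mmjm}, |N(czph)| = 15.
deg(qbni) = 15; N(qbni) = {czph, mpka, tpfq, uwhj, bmsd, vbev, iltz, zrrr, kxlx, lcwz, tenp, pmnd, xpgf, zvjo, mmjm}.
Complete multipartite on [7, 5, 5, 3]: sandwich collapses at ϑ=7.
Numerically 7.00000.
7 ≤ 7 ≤ 7: collapsed.

7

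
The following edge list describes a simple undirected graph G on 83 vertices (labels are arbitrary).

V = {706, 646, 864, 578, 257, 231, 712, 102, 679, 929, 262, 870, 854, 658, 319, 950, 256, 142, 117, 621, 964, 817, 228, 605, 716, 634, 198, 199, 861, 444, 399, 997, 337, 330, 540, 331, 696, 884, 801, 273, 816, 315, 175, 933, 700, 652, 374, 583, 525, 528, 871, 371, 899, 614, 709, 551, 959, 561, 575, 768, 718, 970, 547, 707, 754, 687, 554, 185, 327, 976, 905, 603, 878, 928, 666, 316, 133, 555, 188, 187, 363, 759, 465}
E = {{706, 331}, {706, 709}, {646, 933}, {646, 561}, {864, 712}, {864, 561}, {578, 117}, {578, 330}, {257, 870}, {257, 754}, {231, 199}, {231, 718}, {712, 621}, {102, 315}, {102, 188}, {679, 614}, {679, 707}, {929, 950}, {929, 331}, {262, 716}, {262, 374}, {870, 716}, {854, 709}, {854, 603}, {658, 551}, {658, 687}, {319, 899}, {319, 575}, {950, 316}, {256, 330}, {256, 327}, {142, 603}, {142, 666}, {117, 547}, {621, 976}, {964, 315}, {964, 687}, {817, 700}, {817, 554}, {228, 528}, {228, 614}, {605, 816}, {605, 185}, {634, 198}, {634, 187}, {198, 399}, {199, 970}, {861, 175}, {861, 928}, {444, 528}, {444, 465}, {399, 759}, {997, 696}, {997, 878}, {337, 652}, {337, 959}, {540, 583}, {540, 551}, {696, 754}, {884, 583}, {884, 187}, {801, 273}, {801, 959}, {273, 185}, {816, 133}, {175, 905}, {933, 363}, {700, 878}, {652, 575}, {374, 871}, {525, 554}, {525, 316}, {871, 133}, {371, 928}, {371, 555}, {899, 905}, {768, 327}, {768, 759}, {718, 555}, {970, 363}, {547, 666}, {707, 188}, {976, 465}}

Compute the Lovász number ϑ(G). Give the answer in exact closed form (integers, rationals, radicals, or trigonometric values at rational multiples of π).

deg(658) = 2; N(658) = {551, 687}.
N(551) = {658, 540}, |N(551)| = 2.
N(399) = {198, 759}, |N(399)| = 2.
Vertex 754 has 2 neighbors: 257, 696.
83-vertex 2-regular graph: connected 2-regular on 83 ⇒ C_{83}.
The 42 distinct eigenvalues: [2.0, 1.99427, 1.97712, 1.94865, 1.90901, 1.85844, 1.79722, 1.72571, 1.64431, 1.5535, 1.45378, 1.34575, 1.23, 1.1072, 0.97807, 0.84333, 0.70376, 0.56016, 0.41335, 0.26418, 0.11349, -0.03785, -0.18897, -0.33901, -0.48711, -0.63242, -0.7741, -0.91135, -1.04338, -1.16944, -1.28879, -1.40077, -1.50472, -1.60005, -1.68622, -1.76273, -1.82914, -1.88507, -1.93021, -1.96429, -1.98712, -1.99857].
With N=83: ϑ(G) = 83·(-(-1)*2*cos(pi/83))/(2−(-2*cos(pi/83))) = 83*cos(pi/83)/(cos(pi/83) + 1).
ϑ(G) ≈ 41.48513259.
Lovász sandwich 41 ≤ 83*cos(pi/83)/(cos(pi/83) + 1) ≤ 42: both strict.

83*cos(pi/83)/(cos(pi/83) + 1)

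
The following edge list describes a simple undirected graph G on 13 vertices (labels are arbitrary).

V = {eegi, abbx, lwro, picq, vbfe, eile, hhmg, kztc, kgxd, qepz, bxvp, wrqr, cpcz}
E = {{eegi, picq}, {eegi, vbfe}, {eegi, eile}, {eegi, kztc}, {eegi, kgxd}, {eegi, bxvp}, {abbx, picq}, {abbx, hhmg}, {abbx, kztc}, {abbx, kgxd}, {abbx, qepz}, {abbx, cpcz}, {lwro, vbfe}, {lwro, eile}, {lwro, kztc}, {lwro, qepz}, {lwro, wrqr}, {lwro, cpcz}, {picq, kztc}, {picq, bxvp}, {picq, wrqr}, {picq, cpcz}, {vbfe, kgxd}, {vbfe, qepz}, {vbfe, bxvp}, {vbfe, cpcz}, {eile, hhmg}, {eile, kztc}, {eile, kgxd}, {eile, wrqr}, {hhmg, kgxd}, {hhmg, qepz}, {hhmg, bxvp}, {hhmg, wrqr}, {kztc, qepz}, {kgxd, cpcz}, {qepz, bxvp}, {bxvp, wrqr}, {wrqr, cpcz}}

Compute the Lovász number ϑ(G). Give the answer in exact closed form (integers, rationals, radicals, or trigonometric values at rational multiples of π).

sqrt(13)

deg(abbx) = 6; N(abbx) = {picq, hhmg, kztc, kgxd, qepz, cpcz}.
deg(eegi) = 6; N(eegi) = {picq, vbfe, eile, kztc, kgxd, bxvp}.
N(lwro) = {vbfe, eile, kztc, qepz, wrqr, cpcz}, |N(lwro)| = 6.
deg(cpcz) = 6; N(cpcz) = {abbx, lwro, picq, vbfe, kgxd, wrqr}.
13-vertex 6-regular graph: Paley(13): SR with (k,λ,μ)=(6,2,3).
The 3 distinct eigenvalues: [6.0, 1.302776, -2.302776].
λ_max=6, λ_min=-sqrt(13)/2 - 1/2; ϑ = −13·λ_min/(λ_max−λ_min) = sqrt(13).
= 3.6055513… (decimal).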